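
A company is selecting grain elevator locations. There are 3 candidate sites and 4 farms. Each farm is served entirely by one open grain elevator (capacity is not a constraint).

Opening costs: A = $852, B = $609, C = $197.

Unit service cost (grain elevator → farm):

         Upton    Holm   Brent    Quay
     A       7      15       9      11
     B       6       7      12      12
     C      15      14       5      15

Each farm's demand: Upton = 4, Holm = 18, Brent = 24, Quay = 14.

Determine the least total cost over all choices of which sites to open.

Minimum total cost: 839

For any fixed open set, each farm goes to its cheapest open site; total = fixed + service.
{C}: Upton→C 15·4=60, Holm→C 14·18=252, Brent→C 5·24=120, Quay→C 15·14=210. Service 642; fixed 197; total 839.
{B}: Upton→B 6·4=24, Holm→B 7·18=126, Brent→B 12·24=288, Quay→B 12·14=168. Service 606; fixed 609; total 1215.
{B, C}: service 438 + fixed 806 = 1244
{A, B, C}: Upton→B 6·4=24, Holm→B 7·18=126, Brent→C 5·24=120, Quay→A 11·14=154. Service 424; fixed 1658; total 2082.
No other subset beats 839.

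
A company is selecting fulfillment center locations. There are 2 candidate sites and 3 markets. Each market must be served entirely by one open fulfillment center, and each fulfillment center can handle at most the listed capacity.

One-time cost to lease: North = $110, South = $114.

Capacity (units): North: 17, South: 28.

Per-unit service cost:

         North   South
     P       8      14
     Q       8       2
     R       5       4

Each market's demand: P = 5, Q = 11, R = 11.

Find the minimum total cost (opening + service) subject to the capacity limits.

Open {South}: P→South 14·5=70, Q→South 2·11=22, R→South 4·11=44.
Loads: South carries 27/28. Service 136; fixed 114; total 250.
Next best feasible plan costs 330.

Minimum total cost: 250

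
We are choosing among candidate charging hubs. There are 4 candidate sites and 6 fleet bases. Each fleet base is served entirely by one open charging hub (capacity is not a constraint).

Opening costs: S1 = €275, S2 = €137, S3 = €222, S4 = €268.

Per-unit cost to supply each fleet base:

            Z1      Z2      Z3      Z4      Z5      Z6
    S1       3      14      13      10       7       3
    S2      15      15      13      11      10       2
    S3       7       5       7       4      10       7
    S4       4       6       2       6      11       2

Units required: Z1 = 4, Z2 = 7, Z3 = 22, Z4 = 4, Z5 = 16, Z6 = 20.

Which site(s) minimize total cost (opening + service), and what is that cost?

For any fixed open set, each fleet base goes to its cheapest open site; total = fixed + service.
{S4}: Z1→S4 4·4=16, Z2→S4 6·7=42, Z3→S4 2·22=44, Z4→S4 6·4=24, Z5→S4 11·16=176, Z6→S4 2·20=40. Service 342; fixed 268; total 610.
{S2, S4}: Z1→S4 4·4=16, Z2→S4 6·7=42, Z3→S4 2·22=44, Z4→S4 6·4=24, Z5→S2 10·16=160, Z6→S2 2·20=40. Service 326; fixed 405; total 731.
{S3}: service 533 + fixed 222 = 755
{S1, S2, S3, S4}: service 259 + fixed 902 = 1161
No other subset beats 610.

Open S4 only; minimum total cost 610.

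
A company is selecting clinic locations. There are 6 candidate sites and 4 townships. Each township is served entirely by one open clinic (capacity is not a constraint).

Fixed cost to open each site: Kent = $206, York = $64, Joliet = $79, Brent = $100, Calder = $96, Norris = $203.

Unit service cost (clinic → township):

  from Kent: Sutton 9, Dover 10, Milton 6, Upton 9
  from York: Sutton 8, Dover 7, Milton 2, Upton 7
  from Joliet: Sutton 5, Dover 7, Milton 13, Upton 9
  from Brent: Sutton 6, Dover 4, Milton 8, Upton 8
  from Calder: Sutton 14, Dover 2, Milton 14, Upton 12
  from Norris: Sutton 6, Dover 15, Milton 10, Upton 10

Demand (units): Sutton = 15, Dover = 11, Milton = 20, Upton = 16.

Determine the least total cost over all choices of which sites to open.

For any fixed open set, each township goes to its cheapest open site; total = fixed + service.
{York}: Sutton→York 8·15=120, Dover→York 7·11=77, Milton→York 2·20=40, Upton→York 7·16=112. Service 349; fixed 64; total 413.
{York, Joliet}: service 304 + fixed 143 = 447
{York, Brent}: Sutton→Brent 6·15=90, Dover→Brent 4·11=44, Milton→York 2·20=40, Upton→York 7·16=112. Service 286; fixed 164; total 450.
{Kent, York, Joliet, Brent, Calder, Norris}: service 249 + fixed 748 = 997
No other subset beats 413.

Minimum total cost: 413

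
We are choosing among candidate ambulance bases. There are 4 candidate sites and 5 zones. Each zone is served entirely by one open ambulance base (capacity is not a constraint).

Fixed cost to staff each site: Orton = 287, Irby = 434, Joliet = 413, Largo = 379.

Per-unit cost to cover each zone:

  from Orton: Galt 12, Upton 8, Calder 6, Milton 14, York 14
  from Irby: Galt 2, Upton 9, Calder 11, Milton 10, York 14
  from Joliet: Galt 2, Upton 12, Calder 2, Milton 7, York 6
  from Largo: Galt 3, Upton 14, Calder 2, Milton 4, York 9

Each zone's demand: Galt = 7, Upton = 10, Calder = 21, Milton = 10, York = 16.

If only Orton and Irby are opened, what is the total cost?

Each zone is assigned to its cheapest site among the open ones.
{Orton, Irby}: Galt→Irby 2·7=14, Upton→Orton 8·10=80, Calder→Orton 6·21=126, Milton→Irby 10·10=100, York→Orton 14·16=224. Service 544; fixed 721; total 1265.

Total cost: 1265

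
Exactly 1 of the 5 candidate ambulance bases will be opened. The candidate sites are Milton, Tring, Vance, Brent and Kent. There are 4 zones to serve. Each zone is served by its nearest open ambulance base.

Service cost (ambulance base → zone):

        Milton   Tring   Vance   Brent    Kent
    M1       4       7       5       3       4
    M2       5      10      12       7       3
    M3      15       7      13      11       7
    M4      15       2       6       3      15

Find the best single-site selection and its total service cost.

Choose Brent only; total service cost 24.

With exactly 1 open, each zone uses its cheapest among the chosen.
{Brent}: M1→Brent 3, M2→Brent 7, M3→Brent 11, M4→Brent 3. Service cost 24.
{Tring}: service cost 26
{Kent}: service cost 29
Among all 5 size-1 choices, {Brent} is lowest.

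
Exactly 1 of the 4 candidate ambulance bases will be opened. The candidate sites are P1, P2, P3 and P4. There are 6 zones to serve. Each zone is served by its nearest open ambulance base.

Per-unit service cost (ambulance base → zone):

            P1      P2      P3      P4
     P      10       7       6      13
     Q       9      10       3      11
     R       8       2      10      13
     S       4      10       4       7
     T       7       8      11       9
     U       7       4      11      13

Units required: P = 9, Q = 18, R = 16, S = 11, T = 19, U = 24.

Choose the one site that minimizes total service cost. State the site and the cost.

With exactly 1 open, each zone uses its cheapest among the chosen.
{P2}: P→P2 7·9=63, Q→P2 10·18=180, R→P2 2·16=32, S→P2 10·11=110, T→P2 8·19=152, U→P2 4·24=96. Service cost 633.
{P1}: service cost 725
{P3}: service cost 785
Among all 4 size-1 choices, {P2} is lowest.

Choose P2 only; total service cost 633.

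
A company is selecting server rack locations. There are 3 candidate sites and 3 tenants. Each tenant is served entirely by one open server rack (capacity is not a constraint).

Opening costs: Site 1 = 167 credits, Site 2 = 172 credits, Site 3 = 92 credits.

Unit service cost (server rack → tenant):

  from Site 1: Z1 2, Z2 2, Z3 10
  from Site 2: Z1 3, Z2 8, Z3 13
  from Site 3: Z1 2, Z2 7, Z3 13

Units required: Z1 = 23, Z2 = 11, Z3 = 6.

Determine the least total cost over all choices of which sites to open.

Minimum total cost: 293

For any fixed open set, each tenant goes to its cheapest open site; total = fixed + service.
{Site 3}: Z1→Site 3 2·23=46, Z2→Site 3 7·11=77, Z3→Site 3 13·6=78. Service 201; fixed 92; total 293.
{Site 1}: service 128 + fixed 167 = 295
{Site 1, Site 3}: Z1→Site 1 2·23=46, Z2→Site 1 2·11=22, Z3→Site 1 10·6=60. Service 128; fixed 259; total 387.
{Site 1, Site 2, Site 3}: service 128 + fixed 431 = 559
No other subset beats 293.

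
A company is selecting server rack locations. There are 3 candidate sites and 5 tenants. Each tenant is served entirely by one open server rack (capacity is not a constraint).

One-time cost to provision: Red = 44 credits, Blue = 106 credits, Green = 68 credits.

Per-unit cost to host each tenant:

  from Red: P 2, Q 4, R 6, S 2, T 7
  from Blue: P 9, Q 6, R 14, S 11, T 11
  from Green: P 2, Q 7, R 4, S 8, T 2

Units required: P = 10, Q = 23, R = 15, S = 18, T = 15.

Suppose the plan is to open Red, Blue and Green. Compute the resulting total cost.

Each tenant is assigned to its cheapest site among the open ones.
{Red, Blue, Green}: P→Red 2·10=20, Q→Red 4·23=92, R→Green 4·15=60, S→Red 2·18=36, T→Green 2·15=30. Service 238; fixed 218; total 456.

Total cost: 456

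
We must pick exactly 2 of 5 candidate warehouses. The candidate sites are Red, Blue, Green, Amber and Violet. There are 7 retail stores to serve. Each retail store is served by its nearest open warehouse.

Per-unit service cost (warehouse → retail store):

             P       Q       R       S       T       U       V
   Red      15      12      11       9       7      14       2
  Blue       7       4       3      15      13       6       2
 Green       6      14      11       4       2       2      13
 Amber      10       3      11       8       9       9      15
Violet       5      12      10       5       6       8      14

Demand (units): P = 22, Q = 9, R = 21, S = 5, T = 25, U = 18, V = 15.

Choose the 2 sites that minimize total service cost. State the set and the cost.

Choose Blue and Green; total service cost 367.

With exactly 2 open, each retail store uses its cheapest among the chosen.
{Blue, Green}: P→Green 6·22=132, Q→Blue 4·9=36, R→Blue 3·21=63, S→Green 4·5=20, T→Green 2·25=50, U→Green 2·18=36, V→Blue 2·15=30. Service cost 367.
{Blue, Violet}: service cost 522
{Red, Green}: service cost 607
Among all 10 size-2 choices, {Blue, Green} is lowest.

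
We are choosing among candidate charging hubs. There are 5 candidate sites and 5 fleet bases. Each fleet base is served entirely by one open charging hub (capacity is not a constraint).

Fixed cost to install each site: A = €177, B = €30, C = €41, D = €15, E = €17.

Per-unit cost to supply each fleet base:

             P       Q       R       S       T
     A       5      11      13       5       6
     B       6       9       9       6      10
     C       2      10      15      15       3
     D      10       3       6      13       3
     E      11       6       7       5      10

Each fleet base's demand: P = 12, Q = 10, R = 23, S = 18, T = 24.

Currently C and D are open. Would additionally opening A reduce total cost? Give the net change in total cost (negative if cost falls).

No — net change +33 (cost rises by 33).

Current service cost with {C, D}: 498.
Adding A: each fleet base re-picks its cheapest; new service cost 354, saving 144.
Extra fixed cost: 177. Net change = 177 − 144 = 33.
(Totals: 554 → 587.)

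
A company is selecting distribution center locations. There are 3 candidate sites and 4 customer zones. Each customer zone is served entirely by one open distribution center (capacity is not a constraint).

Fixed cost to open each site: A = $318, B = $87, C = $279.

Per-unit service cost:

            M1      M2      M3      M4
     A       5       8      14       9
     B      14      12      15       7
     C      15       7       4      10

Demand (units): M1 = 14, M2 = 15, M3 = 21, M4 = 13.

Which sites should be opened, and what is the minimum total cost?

Open C only; minimum total cost 808.

For any fixed open set, each customer zone goes to its cheapest open site; total = fixed + service.
{C}: M1→C 15·14=210, M2→C 7·15=105, M3→C 4·21=84, M4→C 10·13=130. Service 529; fixed 279; total 808.
{B, C}: service 476 + fixed 366 = 842
{B}: M1→B 14·14=196, M2→B 12·15=180, M3→B 15·21=315, M4→B 7·13=91. Service 782; fixed 87; total 869.
{A, B, C}: M1→A 5·14=70, M2→C 7·15=105, M3→C 4·21=84, M4→B 7·13=91. Service 350; fixed 684; total 1034.
(All 7 nonempty subsets were checked; C only is lowest.)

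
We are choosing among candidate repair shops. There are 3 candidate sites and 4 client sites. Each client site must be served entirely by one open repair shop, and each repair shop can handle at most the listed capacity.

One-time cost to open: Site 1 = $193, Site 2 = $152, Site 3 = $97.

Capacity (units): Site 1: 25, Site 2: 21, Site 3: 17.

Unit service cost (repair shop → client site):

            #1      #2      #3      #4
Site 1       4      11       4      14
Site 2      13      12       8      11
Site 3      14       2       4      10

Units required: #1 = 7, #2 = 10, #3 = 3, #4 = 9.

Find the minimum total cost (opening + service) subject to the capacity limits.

Open {Site 2, Site 3}: #1→Site 2 13·7=91, #2→Site 3 2·10=20, #3→Site 3 4·3=12, #4→Site 2 11·9=99.
Loads: Site 2 carries 16/21, Site 3 carries 13/17. Service 222; fixed 249; total 471.
Next best feasible plan costs 476.

Minimum total cost: 471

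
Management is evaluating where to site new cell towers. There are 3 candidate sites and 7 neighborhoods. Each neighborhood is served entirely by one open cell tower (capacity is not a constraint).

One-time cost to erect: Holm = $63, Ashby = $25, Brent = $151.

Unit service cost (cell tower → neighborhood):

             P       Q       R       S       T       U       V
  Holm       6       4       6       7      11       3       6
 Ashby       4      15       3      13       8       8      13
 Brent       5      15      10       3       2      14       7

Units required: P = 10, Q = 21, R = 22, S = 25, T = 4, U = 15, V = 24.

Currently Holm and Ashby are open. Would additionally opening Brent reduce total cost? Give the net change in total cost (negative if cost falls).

Current service cost with {Holm, Ashby}: 586.
Adding Brent: each neighborhood re-picks its cheapest; new service cost 462, saving 124.
Extra fixed cost: 151. Net change = 151 − 124 = 27.
(Totals: 674 → 701.)

No — net change +27 (cost rises by 27).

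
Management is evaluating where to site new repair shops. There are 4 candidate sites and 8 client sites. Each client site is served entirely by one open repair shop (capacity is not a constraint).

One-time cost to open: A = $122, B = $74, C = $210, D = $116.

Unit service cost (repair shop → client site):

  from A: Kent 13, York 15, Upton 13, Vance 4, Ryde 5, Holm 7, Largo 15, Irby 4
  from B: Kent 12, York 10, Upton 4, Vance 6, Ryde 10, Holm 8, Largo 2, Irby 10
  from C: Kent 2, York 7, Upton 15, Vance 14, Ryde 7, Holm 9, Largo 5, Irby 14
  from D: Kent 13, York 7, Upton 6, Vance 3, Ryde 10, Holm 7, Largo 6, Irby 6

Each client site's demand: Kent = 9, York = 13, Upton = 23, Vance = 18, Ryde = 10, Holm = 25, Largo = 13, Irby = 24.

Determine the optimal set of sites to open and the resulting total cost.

For any fixed open set, each client site goes to its cheapest open site; total = fixed + service.
{A, B}: Kent→B 12·9=108, York→B 10·13=130, Upton→B 4·23=92, Vance→A 4·18=72, Ryde→A 5·10=50, Holm→A 7·25=175, Largo→B 2·13=26, Irby→A 4·24=96. Service 749; fixed 196; total 945.
{B, D}: Kent→B 12·9=108, York→D 7·13=91, Upton→B 4·23=92, Vance→D 3·18=54, Ryde→B 10·10=100, Holm→D 7·25=175, Largo→B 2·13=26, Irby→D 6·24=144. Service 790; fixed 190; total 980.
{A, B, D}: Kent→B 12·9=108, York→D 7·13=91, Upton→B 4·23=92, Vance→D 3·18=54, Ryde→A 5·10=50, Holm→A 7·25=175, Largo→B 2·13=26, Irby→A 4·24=96. Service 692; fixed 312; total 1004.
{A, B, C, D}: service 602 + fixed 522 = 1124
No other subset beats 945.

Open A and B; minimum total cost 945.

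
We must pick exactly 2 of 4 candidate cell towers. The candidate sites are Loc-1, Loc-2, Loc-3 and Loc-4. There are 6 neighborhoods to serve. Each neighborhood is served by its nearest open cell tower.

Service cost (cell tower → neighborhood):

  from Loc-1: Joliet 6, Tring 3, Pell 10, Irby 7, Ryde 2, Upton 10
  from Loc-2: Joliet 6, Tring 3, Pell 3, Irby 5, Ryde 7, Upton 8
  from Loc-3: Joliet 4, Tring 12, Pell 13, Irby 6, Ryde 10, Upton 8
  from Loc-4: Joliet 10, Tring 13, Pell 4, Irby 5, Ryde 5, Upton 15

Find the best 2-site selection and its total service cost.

Choose Loc-1 and Loc-2; total service cost 27.

With exactly 2 open, each neighborhood uses its cheapest among the chosen.
{Loc-1, Loc-2}: Joliet→Loc-1 6, Tring→Loc-1 3, Pell→Loc-2 3, Irby→Loc-2 5, Ryde→Loc-1 2, Upton→Loc-2 8. Service cost 27.
{Loc-1, Loc-4}: service cost 30
{Loc-2, Loc-3}: service cost 30
Among all 6 size-2 choices, {Loc-1, Loc-2} is lowest.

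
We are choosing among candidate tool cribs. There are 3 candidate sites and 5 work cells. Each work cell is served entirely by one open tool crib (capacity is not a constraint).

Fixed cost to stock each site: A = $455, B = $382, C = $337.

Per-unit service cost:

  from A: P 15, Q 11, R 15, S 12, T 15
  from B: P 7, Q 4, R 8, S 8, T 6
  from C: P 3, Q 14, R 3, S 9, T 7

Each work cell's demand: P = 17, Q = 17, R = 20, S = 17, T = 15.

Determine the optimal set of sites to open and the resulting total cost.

For any fixed open set, each work cell goes to its cheapest open site; total = fixed + service.
{C}: P→C 3·17=51, Q→C 14·17=238, R→C 3·20=60, S→C 9·17=153, T→C 7·15=105. Service 607; fixed 337; total 944.
{B}: service 573 + fixed 382 = 955
{B, C}: service 405 + fixed 719 = 1124
{A, B, C}: service 405 + fixed 1174 = 1579
No other subset beats 944.

Open C only; minimum total cost 944.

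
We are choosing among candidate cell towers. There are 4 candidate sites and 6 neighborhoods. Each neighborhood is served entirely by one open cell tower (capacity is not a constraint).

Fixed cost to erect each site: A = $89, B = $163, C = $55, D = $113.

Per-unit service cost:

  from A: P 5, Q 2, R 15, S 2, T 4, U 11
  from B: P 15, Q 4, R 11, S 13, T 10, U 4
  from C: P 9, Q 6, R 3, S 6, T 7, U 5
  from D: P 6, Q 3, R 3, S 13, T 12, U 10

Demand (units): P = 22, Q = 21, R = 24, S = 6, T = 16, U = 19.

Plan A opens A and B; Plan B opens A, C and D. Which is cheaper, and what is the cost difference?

Plan B is cheaper by 168.

Plan A: {A, B}: P→A 5·22=110, Q→A 2·21=42, R→B 11·24=264, S→A 2·6=12, T→A 4·16=64, U→B 4·19=76. Service 568; fixed 252; total 820.
Plan B: {A, C, D}: P→A 5·22=110, Q→A 2·21=42, R→C 3·24=72, S→A 2·6=12, T→A 4·16=64, U→C 5·19=95. Service 395; fixed 257; total 652.
Difference: |820 − 652| = 168.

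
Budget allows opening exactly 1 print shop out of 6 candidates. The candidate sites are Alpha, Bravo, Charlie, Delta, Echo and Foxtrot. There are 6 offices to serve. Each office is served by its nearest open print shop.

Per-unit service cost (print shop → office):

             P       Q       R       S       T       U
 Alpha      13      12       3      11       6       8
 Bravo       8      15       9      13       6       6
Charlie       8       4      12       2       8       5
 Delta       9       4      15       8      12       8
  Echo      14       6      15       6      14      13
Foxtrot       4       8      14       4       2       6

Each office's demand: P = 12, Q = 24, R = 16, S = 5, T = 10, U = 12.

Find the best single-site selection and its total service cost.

Choose Charlie only; total service cost 534.

With exactly 1 open, each office uses its cheapest among the chosen.
{Charlie}: P→Charlie 8·12=96, Q→Charlie 4·24=96, R→Charlie 12·16=192, S→Charlie 2·5=10, T→Charlie 8·10=80, U→Charlie 5·12=60. Service cost 534.
{Foxtrot}: service cost 576
{Delta}: service cost 700
Among all 6 size-1 choices, {Charlie} is lowest.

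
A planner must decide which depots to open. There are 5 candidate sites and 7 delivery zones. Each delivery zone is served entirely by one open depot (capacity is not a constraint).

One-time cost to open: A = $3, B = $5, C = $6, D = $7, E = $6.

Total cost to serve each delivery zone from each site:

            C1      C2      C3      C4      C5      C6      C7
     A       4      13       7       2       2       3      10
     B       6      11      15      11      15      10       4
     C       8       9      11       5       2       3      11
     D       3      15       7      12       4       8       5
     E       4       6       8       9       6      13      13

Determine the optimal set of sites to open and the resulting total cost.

For any fixed open set, each delivery zone goes to its cheapest open site; total = fixed + service.
{A, B}: C1→A 4, C2→B 11, C3→A 7, C4→A 2, C5→A 2, C6→A 3, C7→B 4. Service 33; fixed 8; total 41.
{A, B, E}: service 28 + fixed 14 = 42
{A, E}: service 34 + fixed 9 = 43
{A, B, C, D, E}: service 27 + fixed 27 = 54
No other subset beats 41.

Open A and B; minimum total cost 41.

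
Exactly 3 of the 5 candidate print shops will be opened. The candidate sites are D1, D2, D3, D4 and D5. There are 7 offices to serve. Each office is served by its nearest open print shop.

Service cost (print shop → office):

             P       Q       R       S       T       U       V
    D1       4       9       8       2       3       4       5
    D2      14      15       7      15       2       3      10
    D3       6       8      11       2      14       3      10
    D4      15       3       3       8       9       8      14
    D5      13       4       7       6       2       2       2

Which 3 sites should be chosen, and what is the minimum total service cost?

Choose D1, D4 and D5; total service cost 18.

With exactly 3 open, each office uses its cheapest among the chosen.
{D1, D4, D5}: P→D1 4, Q→D4 3, R→D4 3, S→D1 2, T→D5 2, U→D5 2, V→D5 2. Service cost 18.
{D3, D4, D5}: service cost 20
{D1, D2, D4}: service cost 22
Among all 10 size-3 choices, {D1, D4, D5} is lowest.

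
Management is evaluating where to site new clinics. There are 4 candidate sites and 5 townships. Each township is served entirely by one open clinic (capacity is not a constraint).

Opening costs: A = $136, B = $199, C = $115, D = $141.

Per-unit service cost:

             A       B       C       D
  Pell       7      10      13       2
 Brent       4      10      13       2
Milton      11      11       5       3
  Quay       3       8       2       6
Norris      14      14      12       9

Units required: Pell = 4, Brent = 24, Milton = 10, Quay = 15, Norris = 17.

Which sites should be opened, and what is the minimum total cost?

For any fixed open set, each township goes to its cheapest open site; total = fixed + service.
{D}: Pell→D 2·4=8, Brent→D 2·24=48, Milton→D 3·10=30, Quay→D 6·15=90, Norris→D 9·17=153. Service 329; fixed 141; total 470.
{C, D}: service 269 + fixed 256 = 525
{A, D}: Pell→D 2·4=8, Brent→D 2·24=48, Milton→D 3·10=30, Quay→A 3·15=45, Norris→D 9·17=153. Service 284; fixed 277; total 561.
{A, B, C, D}: Pell→D 2·4=8, Brent→D 2·24=48, Milton→D 3·10=30, Quay→C 2·15=30, Norris→D 9·17=153. Service 269; fixed 591; total 860.
(All 15 nonempty subsets were checked; D only is lowest.)

Open D only; minimum total cost 470.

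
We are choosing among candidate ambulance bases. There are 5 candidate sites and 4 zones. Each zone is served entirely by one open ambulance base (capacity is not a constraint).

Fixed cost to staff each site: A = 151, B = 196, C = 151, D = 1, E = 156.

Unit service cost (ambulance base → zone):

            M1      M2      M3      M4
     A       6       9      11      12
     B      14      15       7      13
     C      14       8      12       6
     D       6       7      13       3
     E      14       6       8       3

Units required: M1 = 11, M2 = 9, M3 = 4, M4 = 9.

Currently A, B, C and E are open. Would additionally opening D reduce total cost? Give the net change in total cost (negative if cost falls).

Current service cost with {A, B, C, E}: 175.
Adding D: each zone re-picks its cheapest; new service cost 175, saving 0.
Extra fixed cost: 1. Net change = 1 − 0 = 1.
(Totals: 829 → 830.)

No — net change +1 (cost rises by 1).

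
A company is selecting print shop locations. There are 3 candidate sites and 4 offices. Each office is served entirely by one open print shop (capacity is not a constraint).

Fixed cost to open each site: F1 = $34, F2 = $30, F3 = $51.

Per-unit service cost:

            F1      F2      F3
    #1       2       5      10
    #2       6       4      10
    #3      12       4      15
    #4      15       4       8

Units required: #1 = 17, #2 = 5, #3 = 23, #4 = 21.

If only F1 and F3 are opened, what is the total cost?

Each office is assigned to its cheapest site among the open ones.
{F1, F3}: #1→F1 2·17=34, #2→F1 6·5=30, #3→F1 12·23=276, #4→F3 8·21=168. Service 508; fixed 85; total 593.

Total cost: 593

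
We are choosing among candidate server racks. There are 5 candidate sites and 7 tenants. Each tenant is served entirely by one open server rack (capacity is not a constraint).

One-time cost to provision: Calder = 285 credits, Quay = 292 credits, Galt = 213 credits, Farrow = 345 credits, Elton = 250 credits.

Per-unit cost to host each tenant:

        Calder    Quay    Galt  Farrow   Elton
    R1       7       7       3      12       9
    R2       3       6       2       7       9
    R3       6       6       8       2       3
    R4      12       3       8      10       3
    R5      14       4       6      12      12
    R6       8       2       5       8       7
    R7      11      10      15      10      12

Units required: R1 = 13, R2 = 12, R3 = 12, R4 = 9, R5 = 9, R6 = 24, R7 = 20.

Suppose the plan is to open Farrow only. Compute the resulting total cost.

Each tenant is assigned to its cheapest site among the open ones.
{Farrow}: R1→Farrow 12·13=156, R2→Farrow 7·12=84, R3→Farrow 2·12=24, R4→Farrow 10·9=90, R5→Farrow 12·9=108, R6→Farrow 8·24=192, R7→Farrow 10·20=200. Service 854; fixed 345; total 1199.

Total cost: 1199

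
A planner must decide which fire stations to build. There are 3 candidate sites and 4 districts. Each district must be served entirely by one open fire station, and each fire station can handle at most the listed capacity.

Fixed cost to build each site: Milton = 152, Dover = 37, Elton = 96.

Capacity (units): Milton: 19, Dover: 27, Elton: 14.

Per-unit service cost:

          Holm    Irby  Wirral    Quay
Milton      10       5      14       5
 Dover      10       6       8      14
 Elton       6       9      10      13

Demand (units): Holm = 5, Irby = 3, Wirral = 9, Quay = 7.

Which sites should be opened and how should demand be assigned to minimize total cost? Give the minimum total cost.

Minimum total cost: 275

Open {Dover}: Holm→Dover 10·5=50, Irby→Dover 6·3=18, Wirral→Dover 8·9=72, Quay→Dover 14·7=98.
Loads: Dover carries 24/27. Service 238; fixed 37; total 275.
Next best feasible plan costs 344.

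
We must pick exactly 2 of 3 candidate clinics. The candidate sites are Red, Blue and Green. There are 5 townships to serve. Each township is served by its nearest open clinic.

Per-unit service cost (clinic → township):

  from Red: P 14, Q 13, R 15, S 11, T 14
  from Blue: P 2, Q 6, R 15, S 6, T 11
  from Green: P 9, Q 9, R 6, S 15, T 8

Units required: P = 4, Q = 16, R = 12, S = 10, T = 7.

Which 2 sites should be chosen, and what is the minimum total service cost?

Choose Blue and Green; total service cost 292.

With exactly 2 open, each township uses its cheapest among the chosen.
{Blue, Green}: P→Blue 2·4=8, Q→Blue 6·16=96, R→Green 6·12=72, S→Blue 6·10=60, T→Green 8·7=56. Service cost 292.
{Red, Green}: service cost 418
{Red, Blue}: service cost 421
Among all 3 size-2 choices, {Blue, Green} is lowest.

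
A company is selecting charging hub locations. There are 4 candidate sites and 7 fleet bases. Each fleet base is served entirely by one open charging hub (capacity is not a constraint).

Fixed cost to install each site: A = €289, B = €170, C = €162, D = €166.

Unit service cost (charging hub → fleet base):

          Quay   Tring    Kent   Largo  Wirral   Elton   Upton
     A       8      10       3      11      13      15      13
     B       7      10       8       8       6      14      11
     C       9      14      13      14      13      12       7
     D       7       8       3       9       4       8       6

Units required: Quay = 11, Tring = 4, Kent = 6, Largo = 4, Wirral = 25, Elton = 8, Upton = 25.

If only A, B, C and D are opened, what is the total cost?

Each fleet base is assigned to its cheapest site among the open ones.
{A, B, C, D}: Quay→B 7·11=77, Tring→D 8·4=32, Kent→A 3·6=18, Largo→B 8·4=32, Wirral→D 4·25=100, Elton→D 8·8=64, Upton→D 6·25=150. Service 473; fixed 787; total 1260.

Total cost: 1260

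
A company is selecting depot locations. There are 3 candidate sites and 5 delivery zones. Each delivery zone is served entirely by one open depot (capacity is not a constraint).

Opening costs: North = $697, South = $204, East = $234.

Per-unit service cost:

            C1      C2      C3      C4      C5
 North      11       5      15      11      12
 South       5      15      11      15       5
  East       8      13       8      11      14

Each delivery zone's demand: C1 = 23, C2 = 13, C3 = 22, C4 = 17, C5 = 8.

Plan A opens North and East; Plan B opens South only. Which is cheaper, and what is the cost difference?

Plan B is cheaper by 588.

Plan A: {North, East}: C1→East 8·23=184, C2→North 5·13=65, C3→East 8·22=176, C4→North 11·17=187, C5→North 12·8=96. Service 708; fixed 931; total 1639.
Plan B: {South}: C1→South 5·23=115, C2→South 15·13=195, C3→South 11·22=242, C4→South 15·17=255, C5→South 5·8=40. Service 847; fixed 204; total 1051.
Difference: |1639 − 1051| = 588.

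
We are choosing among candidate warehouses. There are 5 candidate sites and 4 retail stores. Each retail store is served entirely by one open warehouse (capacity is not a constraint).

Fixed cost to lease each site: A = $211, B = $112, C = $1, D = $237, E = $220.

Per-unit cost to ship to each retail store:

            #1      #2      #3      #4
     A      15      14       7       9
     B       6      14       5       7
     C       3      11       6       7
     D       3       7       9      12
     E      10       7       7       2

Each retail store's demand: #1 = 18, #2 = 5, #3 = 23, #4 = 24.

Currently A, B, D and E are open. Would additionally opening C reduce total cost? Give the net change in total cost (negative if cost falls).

Current service cost with {A, B, D, E}: 252.
Adding C: each retail store re-picks its cheapest; new service cost 252, saving 0.
Extra fixed cost: 1. Net change = 1 − 0 = 1.
(Totals: 1032 → 1033.)

No — net change +1 (cost rises by 1).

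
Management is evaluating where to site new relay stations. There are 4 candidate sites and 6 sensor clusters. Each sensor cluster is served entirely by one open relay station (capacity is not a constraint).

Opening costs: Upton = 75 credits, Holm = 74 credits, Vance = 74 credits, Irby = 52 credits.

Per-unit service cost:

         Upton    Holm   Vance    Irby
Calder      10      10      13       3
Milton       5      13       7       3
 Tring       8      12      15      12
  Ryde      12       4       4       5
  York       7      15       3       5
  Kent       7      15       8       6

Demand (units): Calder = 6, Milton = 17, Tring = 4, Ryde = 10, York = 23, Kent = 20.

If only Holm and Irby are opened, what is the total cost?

Total cost: 518

Each sensor cluster is assigned to its cheapest site among the open ones.
{Holm, Irby}: Calder→Irby 3·6=18, Milton→Irby 3·17=51, Tring→Holm 12·4=48, Ryde→Holm 4·10=40, York→Irby 5·23=115, Kent→Irby 6·20=120. Service 392; fixed 126; total 518.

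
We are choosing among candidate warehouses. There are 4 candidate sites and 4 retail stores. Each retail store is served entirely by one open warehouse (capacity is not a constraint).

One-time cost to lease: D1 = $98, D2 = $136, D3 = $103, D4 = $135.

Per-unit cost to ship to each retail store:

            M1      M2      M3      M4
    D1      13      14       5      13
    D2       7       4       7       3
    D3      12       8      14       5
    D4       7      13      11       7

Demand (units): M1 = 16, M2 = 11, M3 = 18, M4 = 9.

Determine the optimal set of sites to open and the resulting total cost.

For any fixed open set, each retail store goes to its cheapest open site; total = fixed + service.
{D2}: M1→D2 7·16=112, M2→D2 4·11=44, M3→D2 7·18=126, M4→D2 3·9=27. Service 309; fixed 136; total 445.
{D1, D2}: M1→D2 7·16=112, M2→D2 4·11=44, M3→D1 5·18=90, M4→D2 3·9=27. Service 273; fixed 234; total 507.
{D2, D3}: M1→D2 7·16=112, M2→D2 4·11=44, M3→D2 7·18=126, M4→D2 3·9=27. Service 309; fixed 239; total 548.
{D1, D2, D3, D4}: M1→D2 7·16=112, M2→D2 4·11=44, M3→D1 5·18=90, M4→D2 3·9=27. Service 273; fixed 472; total 745.
No other subset beats 445.

Open D2 only; minimum total cost 445.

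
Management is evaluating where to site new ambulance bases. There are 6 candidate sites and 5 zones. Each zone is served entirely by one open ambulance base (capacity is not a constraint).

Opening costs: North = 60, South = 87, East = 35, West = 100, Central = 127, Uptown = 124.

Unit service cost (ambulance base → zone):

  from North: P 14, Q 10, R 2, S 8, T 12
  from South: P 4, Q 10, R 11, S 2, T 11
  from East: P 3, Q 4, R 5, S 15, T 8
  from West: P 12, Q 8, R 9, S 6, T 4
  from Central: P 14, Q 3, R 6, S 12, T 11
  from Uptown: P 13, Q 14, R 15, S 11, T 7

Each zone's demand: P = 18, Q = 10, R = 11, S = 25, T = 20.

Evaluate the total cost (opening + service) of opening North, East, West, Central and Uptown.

Each zone is assigned to its cheapest site among the open ones.
{North, East, West, Central, Uptown}: P→East 3·18=54, Q→Central 3·10=30, R→North 2·11=22, S→West 6·25=150, T→West 4·20=80. Service 336; fixed 446; total 782.

Total cost: 782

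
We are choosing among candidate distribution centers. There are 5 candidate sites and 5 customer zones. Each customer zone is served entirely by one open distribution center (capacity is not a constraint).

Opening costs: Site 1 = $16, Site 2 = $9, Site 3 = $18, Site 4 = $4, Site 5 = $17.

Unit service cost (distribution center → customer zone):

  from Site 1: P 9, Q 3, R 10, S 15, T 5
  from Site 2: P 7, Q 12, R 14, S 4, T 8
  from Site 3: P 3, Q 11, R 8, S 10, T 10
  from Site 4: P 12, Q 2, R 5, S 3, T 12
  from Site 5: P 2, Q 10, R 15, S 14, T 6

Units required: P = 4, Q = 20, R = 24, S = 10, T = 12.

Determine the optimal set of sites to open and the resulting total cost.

For any fixed open set, each customer zone goes to its cheapest open site; total = fixed + service.
{Site 4, Site 5}: P→Site 5 2·4=8, Q→Site 4 2·20=40, R→Site 4 5·24=120, S→Site 4 3·10=30, T→Site 5 6·12=72. Service 270; fixed 21; total 291.
{Site 1, Site 4, Site 5}: service 258 + fixed 37 = 295
{Site 1, Site 3, Site 4}: service 262 + fixed 38 = 300
{Site 1, Site 2, Site 3, Site 4, Site 5}: service 258 + fixed 64 = 322
No other subset beats 291.

Open Site 4 and Site 5; minimum total cost 291.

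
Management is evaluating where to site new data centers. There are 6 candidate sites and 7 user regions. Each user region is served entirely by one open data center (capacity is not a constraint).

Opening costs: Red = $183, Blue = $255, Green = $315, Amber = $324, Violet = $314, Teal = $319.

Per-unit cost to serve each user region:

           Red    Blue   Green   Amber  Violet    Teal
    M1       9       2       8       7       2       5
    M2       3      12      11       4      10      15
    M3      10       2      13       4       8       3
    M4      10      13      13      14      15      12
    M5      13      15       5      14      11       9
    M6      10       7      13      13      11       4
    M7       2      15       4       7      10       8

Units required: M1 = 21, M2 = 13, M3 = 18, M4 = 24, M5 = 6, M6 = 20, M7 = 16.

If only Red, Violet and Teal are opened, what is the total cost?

Total cost: 1357

Each user region is assigned to its cheapest site among the open ones.
{Red, Violet, Teal}: M1→Violet 2·21=42, M2→Red 3·13=39, M3→Teal 3·18=54, M4→Red 10·24=240, M5→Teal 9·6=54, M6→Teal 4·20=80, M7→Red 2·16=32. Service 541; fixed 816; total 1357.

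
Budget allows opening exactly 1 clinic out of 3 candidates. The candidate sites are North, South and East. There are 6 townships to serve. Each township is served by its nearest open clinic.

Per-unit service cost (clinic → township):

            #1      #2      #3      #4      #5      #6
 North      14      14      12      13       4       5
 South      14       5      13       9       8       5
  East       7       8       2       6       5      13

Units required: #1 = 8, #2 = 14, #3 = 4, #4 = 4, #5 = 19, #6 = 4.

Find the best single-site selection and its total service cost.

Choose East only; total service cost 347.

With exactly 1 open, each township uses its cheapest among the chosen.
{East}: #1→East 7·8=56, #2→East 8·14=112, #3→East 2·4=8, #4→East 6·4=24, #5→East 5·19=95, #6→East 13·4=52. Service cost 347.
{South}: service cost 442
{North}: service cost 504
Among all 3 size-1 choices, {East} is lowest.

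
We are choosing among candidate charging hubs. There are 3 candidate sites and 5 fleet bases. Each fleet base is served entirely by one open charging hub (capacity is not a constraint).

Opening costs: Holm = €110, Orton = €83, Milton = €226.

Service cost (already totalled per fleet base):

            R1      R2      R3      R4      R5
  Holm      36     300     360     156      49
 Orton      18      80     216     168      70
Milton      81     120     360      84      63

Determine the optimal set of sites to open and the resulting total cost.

Open Orton only; minimum total cost 635.

For any fixed open set, each fleet base goes to its cheapest open site; total = fixed + service.
{Orton}: R1→Orton 18, R2→Orton 80, R3→Orton 216, R4→Orton 168, R5→Orton 70. Service 552; fixed 83; total 635.
{Holm, Orton}: service 519 + fixed 193 = 712
{Orton, Milton}: service 461 + fixed 309 = 770
{Holm, Orton, Milton}: service 447 + fixed 419 = 866
(All 7 nonempty subsets were checked; Orton only is lowest.)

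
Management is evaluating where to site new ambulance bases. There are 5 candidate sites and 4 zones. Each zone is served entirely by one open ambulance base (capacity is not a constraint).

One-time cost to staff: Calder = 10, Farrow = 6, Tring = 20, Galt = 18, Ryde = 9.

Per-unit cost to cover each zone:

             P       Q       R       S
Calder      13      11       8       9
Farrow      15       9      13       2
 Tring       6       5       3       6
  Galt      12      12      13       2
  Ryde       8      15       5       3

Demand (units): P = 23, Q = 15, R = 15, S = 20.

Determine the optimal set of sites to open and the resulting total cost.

For any fixed open set, each zone goes to its cheapest open site; total = fixed + service.
{Farrow, Tring}: P→Tring 6·23=138, Q→Tring 5·15=75, R→Tring 3·15=45, S→Farrow 2·20=40. Service 298; fixed 26; total 324.
{Farrow, Tring, Ryde}: service 298 + fixed 35 = 333
{Calder, Farrow, Tring}: service 298 + fixed 36 = 334
{Calder, Farrow, Tring, Galt, Ryde}: P→Tring 6·23=138, Q→Tring 5·15=75, R→Tring 3·15=45, S→Farrow 2·20=40. Service 298; fixed 63; total 361.
No other subset beats 324.

Open Farrow and Tring; minimum total cost 324.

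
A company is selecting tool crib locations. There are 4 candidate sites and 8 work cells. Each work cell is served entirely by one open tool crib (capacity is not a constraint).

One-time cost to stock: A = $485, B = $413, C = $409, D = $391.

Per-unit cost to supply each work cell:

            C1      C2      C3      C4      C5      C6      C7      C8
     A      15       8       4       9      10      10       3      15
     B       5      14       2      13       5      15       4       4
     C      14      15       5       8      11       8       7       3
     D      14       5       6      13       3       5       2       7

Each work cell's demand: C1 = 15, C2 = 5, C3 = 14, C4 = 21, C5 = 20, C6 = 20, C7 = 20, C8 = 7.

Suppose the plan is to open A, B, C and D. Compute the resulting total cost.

Each work cell is assigned to its cheapest site among the open ones.
{A, B, C, D}: C1→B 5·15=75, C2→D 5·5=25, C3→B 2·14=28, C4→C 8·21=168, C5→D 3·20=60, C6→D 5·20=100, C7→D 2·20=40, C8→C 3·7=21. Service 517; fixed 1698; total 2215.

Total cost: 2215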